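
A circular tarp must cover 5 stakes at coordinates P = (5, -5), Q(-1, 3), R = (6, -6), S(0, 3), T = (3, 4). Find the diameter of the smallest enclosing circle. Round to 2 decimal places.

11.40

By Welzl's lemma the MEC is supported by two points (diametrically opposite) or three points (on a circumcircle).
The farthest pair is Q–R with squared distance 130. The circle on this segment as diameter has centre (2.5, -1.5) and r² = 130/4 = 32.5.
Check P: distance² to centre = 18.5 ≤ 32.5, so it lies inside.
All remaining points lie in this disk, and no smaller disk contains both endpoints, so this is the minimum enclosing circle.
Diameter = 2r = 2√(32.5) ≈ 11.40.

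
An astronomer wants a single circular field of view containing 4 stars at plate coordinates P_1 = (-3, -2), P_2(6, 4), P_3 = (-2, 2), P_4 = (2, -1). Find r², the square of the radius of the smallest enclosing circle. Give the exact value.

The minimum enclosing circle of a finite set is fixed by two of the points (as a diameter) or three (as a circumcircle).
The farthest pair is P_1–P_2 with squared distance 117. The circle on this segment as diameter has centre (1.5, 1) and r² = 117/4 = 29.25.
Check P_3: distance² to centre = 13.25 ≤ 29.25, so it lies inside.
All remaining points lie in this disk, and no smaller disk contains both endpoints, so this is the minimum enclosing circle.

29.25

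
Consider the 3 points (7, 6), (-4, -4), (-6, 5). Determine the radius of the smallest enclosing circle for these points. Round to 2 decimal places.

7.51

Call the three points A, B, C in the order given.
Side lengths²: AB² = 221, AC² = 170, BC² = 85.
Since AB² = 221 < 170 + 85 = 255, the triangle is acute, so the smallest enclosing circle is the circumcircle.
Circumcentre = (11/14, 25/14), r² = 5525/98.
r = √(5525/98) ≈ 7.51.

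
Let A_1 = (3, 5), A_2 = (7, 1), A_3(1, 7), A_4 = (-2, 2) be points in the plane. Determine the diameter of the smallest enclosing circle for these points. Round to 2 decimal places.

9.33

By Welzl's lemma the MEC is supported by two points (diametrically opposite) or three points (on a circumcircle).
The minimum enclosing circle is determined by three boundary points: A_2, A_3, A_4.
Their circumcentre is (2.625, 2.625) with r² = 21.78125.
The farthest remaining point A_1 is at distance² 5.78125 ≤ 21.78125.
Diameter = 2r = 2√(21.78125) ≈ 9.33.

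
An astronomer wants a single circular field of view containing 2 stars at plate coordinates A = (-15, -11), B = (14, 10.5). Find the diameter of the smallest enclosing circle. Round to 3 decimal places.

The smallest circle enclosing two points has them as diameter endpoints.
Centre = midpoint = (-0.5, -0.25); r² = |AB|²/4 = 1303.25/4 = 325.8125.
Diameter = 2r = 2√(325.8125) ≈ 36.101.

36.101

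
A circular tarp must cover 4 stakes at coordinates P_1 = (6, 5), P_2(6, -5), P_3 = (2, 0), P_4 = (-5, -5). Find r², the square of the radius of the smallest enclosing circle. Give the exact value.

55.25

By Welzl's lemma the MEC is supported by two points (diametrically opposite) or three points (on a circumcircle).
The farthest pair is P_1–P_4 with squared distance 221. The circle on this segment as diameter has centre (0.5, 0) and r² = 221/4 = 55.25.
Check P_2: distance² to centre = 55.25 ≤ 55.25, so it lies inside.
All remaining points lie in this disk, and no smaller disk contains both endpoints, so this is the minimum enclosing circle.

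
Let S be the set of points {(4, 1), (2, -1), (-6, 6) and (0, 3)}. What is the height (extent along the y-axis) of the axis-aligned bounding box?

max y = 6, min y = -1, so height = 7.

7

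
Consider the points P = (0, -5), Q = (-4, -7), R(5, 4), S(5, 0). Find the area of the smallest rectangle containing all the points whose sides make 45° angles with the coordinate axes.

In coordinates u = x + y, v = x − y the rectangle is axis-aligned; the map (x,y)→(u,v) scales areas by 2.
u-values: -5, -11, 9, 5; range = 9 − (-11) = 20.
v-values: 5, 3, 1, 5; range = 5 − 1 = 4.
Area = (20 × 4) / 2 = 40.

40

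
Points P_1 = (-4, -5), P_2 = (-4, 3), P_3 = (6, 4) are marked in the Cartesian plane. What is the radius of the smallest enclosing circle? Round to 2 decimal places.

6.73

Side lengths²: P_1P_2² = 64, P_1P_3² = 181, P_2P_3² = 101.
Since P_1P_3² = 181 ≥ 101 + 64 = 165, the angle opposite P_1P_3 is not acute, so the smallest enclosing circle has P_1P_3 as diameter.
Centre = midpoint of P_1P_3 = (1, -0.5), r² = 181/4 = 45.25.
r = √(45.25) ≈ 6.73.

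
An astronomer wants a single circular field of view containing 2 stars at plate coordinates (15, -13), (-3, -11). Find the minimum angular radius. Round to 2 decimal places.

9.06

The smallest circle enclosing two points has them as diameter endpoints.
Centre = midpoint = (6, -12); r² = |(15, -13)−(-3, -11)|²/4 = 328/4 = 82.
r = √82 ≈ 9.06.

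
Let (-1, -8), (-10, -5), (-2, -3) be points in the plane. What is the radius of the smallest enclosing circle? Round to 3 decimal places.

4.749

Call the three points A, B, C in the order given.
Side lengths²: AB² = 90, AC² = 26, BC² = 68.
Since AB² = 90 < 68 + 26 = 94, the triangle is acute, so the smallest enclosing circle is the circumcircle.
Circumcentre = (-38/7, -44/7), r² = 1105/49.
r = √(1105/49) ≈ 4.749.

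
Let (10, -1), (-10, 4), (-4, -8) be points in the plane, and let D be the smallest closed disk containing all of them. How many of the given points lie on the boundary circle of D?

Call the three points A, B, C in the order given.
Side lengths²: AB² = 425, AC² = 245, BC² = 180.
Since AB² = 425 ≥ 245 + 180 = 425, the angle opposite AB is not acute, so the smallest enclosing circle has AB as diameter.
Centre = midpoint of AB = (0, 1.5), r² = 425/4 = 106.25.
The points at distance exactly r from the centre are (10, -1), (-10, 4), (-4, -8) — 3 points.

3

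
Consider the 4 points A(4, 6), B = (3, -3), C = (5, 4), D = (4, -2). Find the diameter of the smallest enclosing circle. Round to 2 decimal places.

9.06

A smallest enclosing disk is always determined by at most three of the input points on its boundary.
The farthest pair is A–B with squared distance 82. The circle on this segment as diameter has centre (3.5, 1.5) and r² = 82/4 = 20.5.
Check C: distance² to centre = 8.5 ≤ 20.5, so it lies inside.
All remaining points lie in this disk, and no smaller disk contains both endpoints, so this is the minimum enclosing circle.
Diameter = 2r = 2√(20.5) ≈ 9.06.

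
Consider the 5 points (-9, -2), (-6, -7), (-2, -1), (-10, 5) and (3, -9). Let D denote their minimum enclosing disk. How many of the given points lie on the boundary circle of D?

2

By Welzl's lemma the MEC is supported by two points (diametrically opposite) or three points (on a circumcircle).
The farthest pair is (-10, 5)–(3, -9) with squared distance 365. The circle on this segment as diameter has centre (-3.5, -2) and r² = 365/4 = 91.25.
Check (-9, -2): distance² to centre = 30.25 ≤ 91.25, so it lies inside.
All remaining points lie in this disk, and no smaller disk contains both endpoints, so this is the minimum enclosing circle.
The points at distance exactly r from the centre are (-10, 5), (3, -9) — 2 points.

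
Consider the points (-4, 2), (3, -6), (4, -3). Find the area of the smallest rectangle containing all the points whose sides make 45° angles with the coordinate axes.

In coordinates u = x + y, v = x − y the rectangle is axis-aligned; the map (x,y)→(u,v) scales areas by 2.
u-values: -2, -3, 1; range = 1 − (-3) = 4.
v-values: -6, 9, 7; range = 9 − (-6) = 15.
Area = (4 × 15) / 2 = 30.

30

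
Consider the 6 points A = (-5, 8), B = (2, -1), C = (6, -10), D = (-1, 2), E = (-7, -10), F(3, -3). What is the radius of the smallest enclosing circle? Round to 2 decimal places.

A smallest enclosing disk is always determined by at most three of the input points on its boundary.
The minimum enclosing circle is determined by three boundary points: A, C, E.
Their circumcentre is (-0.5, -29/18) with r² = 18245/162.
The farthest remaining point F is at distance² 2297/162 ≤ 18245/162.
r = √(18245/162) ≈ 10.61.

10.61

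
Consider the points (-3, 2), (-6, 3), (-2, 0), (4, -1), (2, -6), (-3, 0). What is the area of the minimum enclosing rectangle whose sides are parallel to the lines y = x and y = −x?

In coordinates u = x + y, v = x − y the rectangle is axis-aligned; the map (x,y)→(u,v) scales areas by 2.
u-values: -1, -3, -2, 3, -4, -3; range = 3 − (-4) = 7.
v-values: -5, -9, -2, 5, 8, -3; range = 8 − (-9) = 17.
Area = (7 × 17) / 2 = 59.5.

59.5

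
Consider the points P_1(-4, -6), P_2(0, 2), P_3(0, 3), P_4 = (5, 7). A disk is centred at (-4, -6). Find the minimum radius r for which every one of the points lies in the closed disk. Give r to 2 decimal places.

The required radius is the distance from (-4, -6) to the farthest point.
Squared distances: 0, 80, 97, 250.
Maximum is 250, attained at P_4.
r = √250 ≈ 15.81.

15.81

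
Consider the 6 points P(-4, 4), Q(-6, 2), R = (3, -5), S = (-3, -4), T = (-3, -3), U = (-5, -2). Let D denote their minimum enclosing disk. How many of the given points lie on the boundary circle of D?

3

The minimum enclosing circle of a finite set is fixed by two of the points (as a diameter) or three (as a circumcircle).
The minimum enclosing circle is determined by three boundary points: P, Q, R.
Their circumcentre is (-1.0625, -0.9375) with r² = 33.0078125.
The farthest remaining point U is at distance² 16.6328125 ≤ 33.0078125.
The points at distance exactly r from the centre are P, Q, R — 3 points.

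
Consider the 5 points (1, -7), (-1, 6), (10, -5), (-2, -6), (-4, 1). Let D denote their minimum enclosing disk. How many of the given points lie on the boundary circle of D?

A smallest enclosing disk is always determined by at most three of the input points on its boundary.
The minimum enclosing circle is determined by three boundary points: (-1, 6), (10, -5), (-2, -6).
Their circumcentre is (93/26, -11/26) with r² = 21025/338.
The farthest remaining point (-4, 1) is at distance² 20089/338 ≤ 21025/338.
The points at distance exactly r from the centre are (-1, 6), (10, -5), (-2, -6) — 3 points.

3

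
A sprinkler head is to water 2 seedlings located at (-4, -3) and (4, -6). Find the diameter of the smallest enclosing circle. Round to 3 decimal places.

The smallest circle enclosing two points has them as diameter endpoints.
Centre = midpoint = (0, -4.5); r² = |(-4, -3)−(4, -6)|²/4 = 73/4 = 18.25.
Diameter = 2r = 2√(18.25) ≈ 8.544.

8.544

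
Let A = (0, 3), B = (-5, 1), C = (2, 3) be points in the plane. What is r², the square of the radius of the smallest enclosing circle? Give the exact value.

Side lengths²: AB² = 29, AC² = 4, BC² = 53.
Since BC² = 53 ≥ 29 + 4 = 33, the angle opposite BC is not acute, so the smallest enclosing circle has BC as diameter.
Centre = midpoint of BC = (-1.5, 2), r² = 53/4 = 13.25.

13.25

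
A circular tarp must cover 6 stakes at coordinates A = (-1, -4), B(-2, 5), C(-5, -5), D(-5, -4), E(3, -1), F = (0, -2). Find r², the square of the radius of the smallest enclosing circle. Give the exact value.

By Welzl's lemma the MEC is supported by two points (diametrically opposite) or three points (on a circumcircle).
The minimum enclosing circle is determined by three boundary points: B, C, E.
Their circumcentre is (-79/34, -6/17) with r² = 33245/1156.
The farthest remaining point D is at distance² 23657/1156 ≤ 33245/1156.

33245/1156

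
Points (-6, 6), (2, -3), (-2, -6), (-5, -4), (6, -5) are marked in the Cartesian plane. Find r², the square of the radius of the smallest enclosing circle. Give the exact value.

66.25

A smallest enclosing disk is always determined by at most three of the input points on its boundary.
The farthest pair is (-6, 6)–(6, -5) with squared distance 265. The circle on this segment as diameter has centre (0, 0.5) and r² = 265/4 = 66.25.
Check (2, -3): distance² to centre = 16.25 ≤ 66.25, so it lies inside.
All remaining points lie in this disk, and no smaller disk contains both endpoints, so this is the minimum enclosing circle.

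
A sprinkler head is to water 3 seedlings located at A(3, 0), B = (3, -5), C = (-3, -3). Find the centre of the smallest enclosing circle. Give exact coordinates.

Side lengths²: AB² = 25, AC² = 45, BC² = 40.
Since AC² = 45 < 40 + 25 = 65, the triangle is acute, so the smallest enclosing circle is the circumcircle.
Circumcentre = (0.5, -2.5), r² = 12.5.
Centre = (0.5, -2.5).

(0.5, -2.5)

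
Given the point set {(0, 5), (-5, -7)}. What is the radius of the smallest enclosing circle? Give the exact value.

The smallest circle enclosing two points has them as diameter endpoints.
Centre = midpoint = (-2.5, -1); r² = |(0, 5)−(-5, -7)|²/4 = 169/4 = 42.25.
r = √(42.25) = 6.5.

6.5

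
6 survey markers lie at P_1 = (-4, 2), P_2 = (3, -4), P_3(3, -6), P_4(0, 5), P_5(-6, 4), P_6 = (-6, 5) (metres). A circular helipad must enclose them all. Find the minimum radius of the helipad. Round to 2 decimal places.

7.11

The farthest pair is P_3–P_6 with squared distance 202. The circle on this segment as diameter has centre (-1.5, -0.5) and r² = 202/4 = 50.5.
Check P_1: distance² to centre = 12.5 ≤ 50.5, so it lies inside.
All remaining points lie in this disk, and no smaller disk contains both endpoints, so this is the minimum enclosing circle.
r = √(50.5) ≈ 7.11.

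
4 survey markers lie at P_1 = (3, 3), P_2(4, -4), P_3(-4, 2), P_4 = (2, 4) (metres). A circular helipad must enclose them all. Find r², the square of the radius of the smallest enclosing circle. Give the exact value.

4250/169

By Welzl's lemma the MEC is supported by two points (diametrically opposite) or three points (on a circumcircle).
The minimum enclosing circle is determined by three boundary points: P_2, P_3, P_4.
Their circumcentre is (3/13, -9/13) with r² = 4250/169.
The farthest remaining point P_1 is at distance² 3600/169 ≤ 4250/169.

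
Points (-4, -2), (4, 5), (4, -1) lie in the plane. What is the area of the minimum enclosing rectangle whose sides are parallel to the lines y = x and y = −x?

52.5

In coordinates u = x + y, v = x − y the rectangle is axis-aligned; the map (x,y)→(u,v) scales areas by 2.
u-values: -6, 9, 3; range = 9 − (-6) = 15.
v-values: -2, -1, 5; range = 5 − (-2) = 7.
Area = (15 × 7) / 2 = 52.5.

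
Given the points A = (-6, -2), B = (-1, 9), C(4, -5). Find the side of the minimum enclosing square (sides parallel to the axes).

The bounding box has width 10 and height 14.
An axis-aligned square enclosing the set must have side ≥ max(width, height).
So the minimum side is max(10, 14) = 14.

14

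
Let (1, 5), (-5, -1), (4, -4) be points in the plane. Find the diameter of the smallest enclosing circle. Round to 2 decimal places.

10.61

Call the three points A, B, C in the order given.
Side lengths²: AB² = 72, AC² = 90, BC² = 90.
Since BC² = 90 < 90 + 72 = 162, the triangle is acute, so the smallest enclosing circle is the circumcircle.
Circumcentre = (0.25, -0.25), r² = 28.125.
Diameter = 2r = 2√(28.125) ≈ 10.61.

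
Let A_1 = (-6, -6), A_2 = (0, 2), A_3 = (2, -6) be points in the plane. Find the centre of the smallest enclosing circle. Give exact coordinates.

(-2, -2.75)

Side lengths²: A_1A_2² = 100, A_1A_3² = 64, A_2A_3² = 68.
Since A_1A_2² = 100 < 68 + 64 = 132, the triangle is acute, so the smallest enclosing circle is the circumcircle.
Circumcentre = (-2, -2.75), r² = 26.5625.
Centre = (-2, -2.75).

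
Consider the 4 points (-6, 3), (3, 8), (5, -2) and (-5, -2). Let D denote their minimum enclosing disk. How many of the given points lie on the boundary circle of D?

By Welzl's lemma the MEC is supported by two points (diametrically opposite) or three points (on a circumcircle).
The minimum enclosing circle is determined by three boundary points: (3, 8), (5, -2), (-5, -2).
Their circumcentre is (0, 2.2) with r² = 42.64.
The farthest remaining point (-6, 3) is at distance² 36.64 ≤ 42.64.
The points at distance exactly r from the centre are (3, 8), (5, -2), (-5, -2) — 3 points.

3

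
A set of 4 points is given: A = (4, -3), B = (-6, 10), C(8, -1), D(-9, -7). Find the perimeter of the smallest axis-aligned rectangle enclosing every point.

Width = max x − min x = 8 − (-9) = 17.
Height = max y − min y = 10 − (-7) = 17.
Perimeter = 2(17 + 17) = 68.

68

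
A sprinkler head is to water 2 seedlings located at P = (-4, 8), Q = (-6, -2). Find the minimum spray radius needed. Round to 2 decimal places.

The smallest circle enclosing two points has them as diameter endpoints.
Centre = midpoint = (-5, 3); r² = |PQ|²/4 = 104/4 = 26.
r = √26 ≈ 5.10.

5.10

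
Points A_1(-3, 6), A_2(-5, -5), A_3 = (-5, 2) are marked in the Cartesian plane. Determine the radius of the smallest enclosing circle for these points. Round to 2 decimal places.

5.59

Side lengths²: A_1A_2² = 125, A_1A_3² = 20, A_2A_3² = 49.
Since A_1A_2² = 125 ≥ 49 + 20 = 69, the angle opposite A_1A_2 is not acute, so the smallest enclosing circle has A_1A_2 as diameter.
Centre = midpoint of A_1A_2 = (-4, 0.5), r² = 125/4 = 31.25.
r = √(31.25) ≈ 5.59.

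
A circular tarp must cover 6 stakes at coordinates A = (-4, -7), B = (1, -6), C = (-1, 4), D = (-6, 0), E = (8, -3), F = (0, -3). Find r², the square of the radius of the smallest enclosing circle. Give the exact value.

By Welzl's lemma the MEC is supported by two points (diametrically opposite) or three points (on a circumcircle).
The minimum enclosing circle is determined by three boundary points: A, D, E.
Their circumcentre is (43/46, -83/46) with r² = 54325/1058.
The farthest remaining point C is at distance² 39605/1058 ≤ 54325/1058.

54325/1058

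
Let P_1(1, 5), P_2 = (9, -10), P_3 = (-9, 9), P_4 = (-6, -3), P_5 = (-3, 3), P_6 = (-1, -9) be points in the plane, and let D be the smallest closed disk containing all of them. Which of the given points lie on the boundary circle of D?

P_2, P_3

The minimum enclosing circle of a finite set is fixed by two of the points (as a diameter) or three (as a circumcircle).
The farthest pair is P_2–P_3 with squared distance 685. The circle on this segment as diameter has centre (0, -0.5) and r² = 685/4 = 171.25.
Check P_1: distance² to centre = 31.25 ≤ 171.25, so it lies inside.
All remaining points lie in this disk, and no smaller disk contains both endpoints, so this is the minimum enclosing circle.
The points at distance exactly r from the centre are P_2, P_3 — 2 points.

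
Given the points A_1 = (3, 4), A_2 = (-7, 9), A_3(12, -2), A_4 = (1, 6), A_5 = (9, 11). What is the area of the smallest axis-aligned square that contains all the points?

361

The bounding box has width 19 and height 13.
An axis-aligned square enclosing the set must have side ≥ max(width, height).
So the minimum side is max(19, 13) = 19.
Area = 19² = 361.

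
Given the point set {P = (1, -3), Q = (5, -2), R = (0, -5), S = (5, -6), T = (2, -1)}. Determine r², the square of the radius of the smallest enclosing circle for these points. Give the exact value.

The minimum enclosing circle of a finite set is fixed by two of the points (as a diameter) or three (as a circumcircle).
The minimum enclosing circle is determined by three boundary points: R, S, T.
Their circumcentre is (31/11, -43/11) with r² = 1105/121.
The farthest remaining point Q is at distance² 1017/121 ≤ 1105/121.

1105/121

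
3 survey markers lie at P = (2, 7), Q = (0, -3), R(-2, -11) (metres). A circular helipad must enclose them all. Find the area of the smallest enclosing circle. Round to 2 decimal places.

Side lengths²: PQ² = 104, PR² = 340, QR² = 68.
Since PR² = 340 ≥ 104 + 68 = 172, the angle opposite PR is not acute, so the smallest enclosing circle has PR as diameter.
Centre = midpoint of PR = (0, -2), r² = 340/4 = 85.
Area = π·r² = π·85 ≈ 267.04.

267.04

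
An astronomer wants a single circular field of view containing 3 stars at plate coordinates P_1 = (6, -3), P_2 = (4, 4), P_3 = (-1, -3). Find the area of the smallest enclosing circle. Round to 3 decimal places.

Side lengths²: P_1P_2² = 53, P_1P_3² = 49, P_2P_3² = 74.
Since P_2P_3² = 74 < 53 + 49 = 102, the triangle is acute, so the smallest enclosing circle is the circumcircle.
Circumcentre = (2.5, -3/14), r² = 1961/98.
Area = π·r² = π·1961/98 ≈ 62.864.

62.864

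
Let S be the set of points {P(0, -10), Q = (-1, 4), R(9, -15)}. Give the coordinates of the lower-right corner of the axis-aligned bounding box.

(9, -15)

x-range [-1, 9], y-range [-15, 4].
The lower-right corner is (9, -15).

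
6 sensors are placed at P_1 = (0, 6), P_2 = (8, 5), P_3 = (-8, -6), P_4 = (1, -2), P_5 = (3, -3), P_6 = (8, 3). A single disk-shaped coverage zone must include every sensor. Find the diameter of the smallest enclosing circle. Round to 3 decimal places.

The farthest pair is P_2–P_3 with squared distance 377. The circle on this segment as diameter has centre (0, -0.5) and r² = 377/4 = 94.25.
Check P_1: distance² to centre = 42.25 ≤ 94.25, so it lies inside.
All remaining points lie in this disk, and no smaller disk contains both endpoints, so this is the minimum enclosing circle.
Diameter = 2r = 2√(94.25) ≈ 19.416.

19.416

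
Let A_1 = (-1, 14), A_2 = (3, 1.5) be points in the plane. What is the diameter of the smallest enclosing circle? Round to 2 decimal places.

The smallest circle enclosing two points has them as diameter endpoints.
Centre = midpoint = (1, 7.75); r² = |A_1A_2|²/4 = 172.25/4 = 43.0625.
Diameter = 2r = 2√(43.0625) ≈ 13.12.

13.12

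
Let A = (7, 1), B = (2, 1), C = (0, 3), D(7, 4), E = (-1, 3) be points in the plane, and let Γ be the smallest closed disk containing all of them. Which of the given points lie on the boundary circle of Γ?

A, D, E

By Welzl's lemma the MEC is supported by two points (diametrically opposite) or three points (on a circumcircle).
The minimum enclosing circle is determined by three boundary points: A, D, E.
Their circumcentre is (3.125, 2.5) with r² = 17.265625.
The farthest remaining point C is at distance² 10.015625 ≤ 17.265625.
The points at distance exactly r from the centre are A, D, E — 3 points.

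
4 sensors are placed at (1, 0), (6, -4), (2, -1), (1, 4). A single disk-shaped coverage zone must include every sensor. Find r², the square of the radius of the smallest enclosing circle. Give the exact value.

A smallest enclosing disk is always determined by at most three of the input points on its boundary.
The farthest pair is (6, -4)–(1, 4) with squared distance 89. The circle on this segment as diameter has centre (3.5, 0) and r² = 89/4 = 22.25.
Check (1, 0): distance² to centre = 6.25 ≤ 22.25, so it lies inside.
All remaining points lie in this disk, and no smaller disk contains both endpoints, so this is the minimum enclosing circle.

22.25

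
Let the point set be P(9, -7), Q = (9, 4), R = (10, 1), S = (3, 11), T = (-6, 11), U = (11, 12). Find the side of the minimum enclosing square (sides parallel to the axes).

19

The bounding box has width 17 and height 19.
An axis-aligned square enclosing the set must have side ≥ max(width, height).
So the minimum side is max(17, 19) = 19.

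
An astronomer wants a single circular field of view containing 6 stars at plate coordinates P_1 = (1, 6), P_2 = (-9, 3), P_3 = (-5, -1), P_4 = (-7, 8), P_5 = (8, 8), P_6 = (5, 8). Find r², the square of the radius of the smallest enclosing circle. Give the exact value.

78.5

The farthest pair is P_2–P_5 with squared distance 314. The circle on this segment as diameter has centre (-0.5, 5.5) and r² = 314/4 = 78.5.
Check P_1: distance² to centre = 2.5 ≤ 78.5, so it lies inside.
All remaining points lie in this disk, and no smaller disk contains both endpoints, so this is the minimum enclosing circle.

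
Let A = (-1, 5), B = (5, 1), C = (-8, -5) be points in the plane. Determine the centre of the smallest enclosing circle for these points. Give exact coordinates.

(-1.5, -2)

Side lengths²: AB² = 52, AC² = 149, BC² = 205.
Since BC² = 205 ≥ 149 + 52 = 201, the angle opposite BC is not acute, so the smallest enclosing circle has BC as diameter.
Centre = midpoint of BC = (-1.5, -2), r² = 205/4 = 51.25.
Centre = (-1.5, -2).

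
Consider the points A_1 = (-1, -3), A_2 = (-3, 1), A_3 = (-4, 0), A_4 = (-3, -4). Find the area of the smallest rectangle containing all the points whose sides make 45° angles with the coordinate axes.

15

In coordinates u = x + y, v = x − y the rectangle is axis-aligned; the map (x,y)→(u,v) scales areas by 2.
u-values: -4, -2, -4, -7; range = -2 − (-7) = 5.
v-values: 2, -4, -4, 1; range = 2 − (-4) = 6.
Area = (5 × 6) / 2 = 15.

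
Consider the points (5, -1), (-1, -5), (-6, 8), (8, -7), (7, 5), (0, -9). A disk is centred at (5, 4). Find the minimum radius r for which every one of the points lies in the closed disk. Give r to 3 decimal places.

13.928

The required radius is the distance from (5, 4) to the farthest point.
Squared distances: 25, 117, 137, 130, 5, 194.
Maximum is 194, attained at (0, -9).
r = √194 ≈ 13.928.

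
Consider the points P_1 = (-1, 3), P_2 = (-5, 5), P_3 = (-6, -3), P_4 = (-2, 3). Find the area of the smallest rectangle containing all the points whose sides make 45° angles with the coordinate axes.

38.5

In coordinates u = x + y, v = x − y the rectangle is axis-aligned; the map (x,y)→(u,v) scales areas by 2.
u-values: 2, 0, -9, 1; range = 2 − (-9) = 11.
v-values: -4, -10, -3, -5; range = -3 − (-10) = 7.
Area = (11 × 7) / 2 = 38.5.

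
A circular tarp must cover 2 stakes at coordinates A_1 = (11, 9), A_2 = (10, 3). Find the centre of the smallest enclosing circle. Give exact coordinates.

(10.5, 6)

The smallest circle enclosing two points has them as diameter endpoints.
Centre = midpoint = (10.5, 6); r² = |A_1A_2|²/4 = 37/4 = 9.25.
Centre = (10.5, 6).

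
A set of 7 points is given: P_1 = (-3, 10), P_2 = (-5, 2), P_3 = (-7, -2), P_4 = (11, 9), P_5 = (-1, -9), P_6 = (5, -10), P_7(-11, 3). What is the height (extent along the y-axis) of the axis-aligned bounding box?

20

max y = 10, min y = -10, so height = 20.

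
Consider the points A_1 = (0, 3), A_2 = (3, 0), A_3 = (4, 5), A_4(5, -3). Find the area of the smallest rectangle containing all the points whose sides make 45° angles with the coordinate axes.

38.5

In coordinates u = x + y, v = x − y the rectangle is axis-aligned; the map (x,y)→(u,v) scales areas by 2.
u-values: 3, 3, 9, 2; range = 9 − 2 = 7.
v-values: -3, 3, -1, 8; range = 8 − (-3) = 11.
Area = (7 × 11) / 2 = 38.5.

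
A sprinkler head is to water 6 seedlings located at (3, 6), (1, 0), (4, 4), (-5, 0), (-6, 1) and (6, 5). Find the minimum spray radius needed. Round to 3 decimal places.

The minimum enclosing circle of a finite set is fixed by two of the points (as a diameter) or three (as a circumcircle).
The farthest pair is (-6, 1)–(6, 5) with squared distance 160. The circle on this segment as diameter has centre (0, 3) and r² = 160/4 = 40.
Check (3, 6): distance² to centre = 18 ≤ 40, so it lies inside.
All remaining points lie in this disk, and no smaller disk contains both endpoints, so this is the minimum enclosing circle.
r = √40 ≈ 6.325.

6.325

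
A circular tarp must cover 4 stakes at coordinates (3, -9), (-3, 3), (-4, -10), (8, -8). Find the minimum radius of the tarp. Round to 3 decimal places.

The minimum enclosing circle is determined by three boundary points: (-3, 3), (-4, -10), (8, -8).
Their circumcentre is (8/7, -27/7) with r² = 3145/49.
The farthest remaining point (3, -9) is at distance² 1465/49 ≤ 3145/49.
r = √(3145/49) ≈ 8.011.

8.011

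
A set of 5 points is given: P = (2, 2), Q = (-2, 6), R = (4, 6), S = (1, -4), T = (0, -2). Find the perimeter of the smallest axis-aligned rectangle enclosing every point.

Width = max x − min x = 4 − (-2) = 6.
Height = max y − min y = 6 − (-4) = 10.
Perimeter = 2(6 + 10) = 32.

32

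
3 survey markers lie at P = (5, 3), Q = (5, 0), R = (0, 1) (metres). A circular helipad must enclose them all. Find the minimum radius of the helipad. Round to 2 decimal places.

Side lengths²: PQ² = 9, PR² = 29, QR² = 26.
Since PR² = 29 < 26 + 9 = 35, the triangle is acute, so the smallest enclosing circle is the circumcircle.
Circumcentre = (2.7, 1.5), r² = 7.54.
r = √(7.54) ≈ 2.75.

2.75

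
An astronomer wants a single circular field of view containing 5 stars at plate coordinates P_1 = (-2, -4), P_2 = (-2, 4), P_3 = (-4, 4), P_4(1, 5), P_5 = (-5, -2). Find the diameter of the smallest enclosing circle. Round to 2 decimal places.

The minimum enclosing circle is determined by three boundary points: P_1, P_4, P_5.
Their circumcentre is (-23/22, 15/22) with r² = 5525/242.
The farthest remaining point P_3 is at distance² 4777/242 ≤ 5525/242.
Diameter = 2r = 2√(5525/242) ≈ 9.56.

9.56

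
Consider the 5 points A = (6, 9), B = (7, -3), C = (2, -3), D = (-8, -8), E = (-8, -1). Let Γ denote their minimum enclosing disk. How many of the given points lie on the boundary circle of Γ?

The farthest pair is A–D with squared distance 485. The circle on this segment as diameter has centre (-1, 0.5) and r² = 485/4 = 121.25.
Check B: distance² to centre = 76.25 ≤ 121.25, so it lies inside.
All remaining points lie in this disk, and no smaller disk contains both endpoints, so this is the minimum enclosing circle.
The points at distance exactly r from the centre are A, D — 2 points.

2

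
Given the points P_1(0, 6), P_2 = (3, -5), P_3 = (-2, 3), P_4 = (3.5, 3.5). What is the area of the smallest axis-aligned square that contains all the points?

121

The bounding box has width 5.5 and height 11.
An axis-aligned square enclosing the set must have side ≥ max(width, height).
So the minimum side is max(5.5, 11) = 11.
Area = 11² = 121.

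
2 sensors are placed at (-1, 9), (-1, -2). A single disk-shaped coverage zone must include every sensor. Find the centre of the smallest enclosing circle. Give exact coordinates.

The smallest circle enclosing two points has them as diameter endpoints.
Centre = midpoint = (-1, 3.5); r² = |(-1, 9)−(-1, -2)|²/4 = 121/4 = 30.25.
Centre = (-1, 3.5).

(-1, 3.5)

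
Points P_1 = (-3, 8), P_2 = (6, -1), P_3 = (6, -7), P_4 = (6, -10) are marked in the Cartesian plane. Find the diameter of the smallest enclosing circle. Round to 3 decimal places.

By Welzl's lemma the MEC is supported by two points (diametrically opposite) or three points (on a circumcircle).
The farthest pair is P_1–P_4 with squared distance 405. The circle on this segment as diameter has centre (1.5, -1) and r² = 405/4 = 101.25.
Check P_2: distance² to centre = 20.25 ≤ 101.25, so it lies inside.
All remaining points lie in this disk, and no smaller disk contains both endpoints, so this is the minimum enclosing circle.
Diameter = 2r = 2√(101.25) ≈ 20.125.

20.125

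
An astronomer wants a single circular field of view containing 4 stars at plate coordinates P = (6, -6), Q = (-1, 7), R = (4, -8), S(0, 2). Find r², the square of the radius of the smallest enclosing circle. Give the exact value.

A smallest enclosing disk is always determined by at most three of the input points on its boundary.
The farthest pair is Q–R with squared distance 250. The circle on this segment as diameter has centre (1.5, -0.5) and r² = 250/4 = 62.5.
Check P: distance² to centre = 50.5 ≤ 62.5, so it lies inside.
All remaining points lie in this disk, and no smaller disk contains both endpoints, so this is the minimum enclosing circle.

62.5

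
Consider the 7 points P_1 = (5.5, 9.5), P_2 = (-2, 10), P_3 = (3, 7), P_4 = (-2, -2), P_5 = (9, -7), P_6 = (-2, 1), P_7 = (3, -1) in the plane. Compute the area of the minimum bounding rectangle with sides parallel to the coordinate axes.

x ranges over [-2, 9], width 11.
y ranges over [-7, 10], height 17.
Area = 11 × 17 = 187.

187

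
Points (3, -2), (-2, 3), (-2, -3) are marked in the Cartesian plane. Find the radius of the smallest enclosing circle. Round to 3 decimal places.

Call the three points A, B, C in the order given.
Side lengths²: AB² = 50, AC² = 26, BC² = 36.
Since AB² = 50 < 36 + 26 = 62, the triangle is acute, so the smallest enclosing circle is the circumcircle.
Circumcentre = (0, 0), r² = 13.
r = √13 ≈ 3.606.

3.606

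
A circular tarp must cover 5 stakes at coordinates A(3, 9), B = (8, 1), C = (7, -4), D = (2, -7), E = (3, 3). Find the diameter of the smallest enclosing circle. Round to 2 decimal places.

16.03

The minimum enclosing circle of a finite set is fixed by two of the points (as a diameter) or three (as a circumcircle).
The farthest pair is A–D with squared distance 257. The circle on this segment as diameter has centre (2.5, 1) and r² = 257/4 = 64.25.
Check B: distance² to centre = 30.25 ≤ 64.25, so it lies inside.
All remaining points lie in this disk, and no smaller disk contains both endpoints, so this is the minimum enclosing circle.
Diameter = 2r = 2√(64.25) ≈ 16.03.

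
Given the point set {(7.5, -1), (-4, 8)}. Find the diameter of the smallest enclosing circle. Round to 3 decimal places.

14.603

The smallest circle enclosing two points has them as diameter endpoints.
Centre = midpoint = (1.75, 3.5); r² = |(7.5, -1)−(-4, 8)|²/4 = 213.25/4 = 53.3125.
Diameter = 2r = 2√(53.3125) ≈ 14.603.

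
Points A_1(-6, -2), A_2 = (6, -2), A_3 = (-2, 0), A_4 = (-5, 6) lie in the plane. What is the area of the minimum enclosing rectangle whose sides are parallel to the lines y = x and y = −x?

114

In coordinates u = x + y, v = x − y the rectangle is axis-aligned; the map (x,y)→(u,v) scales areas by 2.
u-values: -8, 4, -2, 1; range = 4 − (-8) = 12.
v-values: -4, 8, -2, -11; range = 8 − (-11) = 19.
Area = (12 × 19) / 2 = 114.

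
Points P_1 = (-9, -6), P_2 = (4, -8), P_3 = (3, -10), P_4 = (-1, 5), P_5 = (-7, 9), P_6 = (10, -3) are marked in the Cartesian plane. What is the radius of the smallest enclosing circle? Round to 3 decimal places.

10.894

The minimum enclosing circle is determined by three boundary points: P_3, P_5, P_6.
Their circumcentre is (-21/58, 21/58) with r² = 199613/1682.
The farthest remaining point P_1 is at distance² 193581/1682 ≤ 199613/1682.
r = √(199613/1682) ≈ 10.894.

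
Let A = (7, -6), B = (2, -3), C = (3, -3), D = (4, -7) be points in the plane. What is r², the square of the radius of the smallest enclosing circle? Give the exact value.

The minimum enclosing circle of a finite set is fixed by two of the points (as a diameter) or three (as a circumcircle).
The farthest pair is A–B with squared distance 34. The circle on this segment as diameter has centre (4.5, -4.5) and r² = 34/4 = 8.5.
Check C: distance² to centre = 4.5 ≤ 8.5, so it lies inside.
All remaining points lie in this disk, and no smaller disk contains both endpoints, so this is the minimum enclosing circle.

8.5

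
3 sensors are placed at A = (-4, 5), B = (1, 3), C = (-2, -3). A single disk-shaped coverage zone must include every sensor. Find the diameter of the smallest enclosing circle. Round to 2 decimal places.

8.27

Side lengths²: AB² = 29, AC² = 68, BC² = 45.
Since AC² = 68 < 45 + 29 = 74, the triangle is acute, so the smallest enclosing circle is the circumcircle.
Circumcentre = (-8/3, 13/12), r² = 2465/144.
Diameter = 2r = 2√(2465/144) ≈ 8.27.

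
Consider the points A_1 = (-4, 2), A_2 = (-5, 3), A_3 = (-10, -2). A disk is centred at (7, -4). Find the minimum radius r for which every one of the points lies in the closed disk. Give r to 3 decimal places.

17.117

The required radius is the distance from (7, -4) to the farthest point.
Squared distances: 157, 193, 293.
Maximum is 293, attained at A_3.
r = √293 ≈ 17.117.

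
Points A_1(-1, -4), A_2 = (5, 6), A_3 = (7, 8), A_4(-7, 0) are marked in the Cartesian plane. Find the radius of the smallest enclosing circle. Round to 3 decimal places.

8.062

The minimum enclosing circle of a finite set is fixed by two of the points (as a diameter) or three (as a circumcircle).
The farthest pair is A_3–A_4 with squared distance 260. The circle on this segment as diameter has centre (0, 4) and r² = 260/4 = 65.
Check A_1: distance² to centre = 65 ≤ 65, so it lies inside.
All remaining points lie in this disk, and no smaller disk contains both endpoints, so this is the minimum enclosing circle.
r = √65 ≈ 8.062.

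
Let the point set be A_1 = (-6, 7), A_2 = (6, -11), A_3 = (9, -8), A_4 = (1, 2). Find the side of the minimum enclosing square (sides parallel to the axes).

18

The bounding box has width 15 and height 18.
An axis-aligned square enclosing the set must have side ≥ max(width, height).
So the minimum side is max(15, 18) = 18.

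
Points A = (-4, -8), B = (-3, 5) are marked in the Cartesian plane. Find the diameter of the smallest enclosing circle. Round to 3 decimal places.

13.038

The smallest circle enclosing two points has them as diameter endpoints.
Centre = midpoint = (-3.5, -1.5); r² = |AB|²/4 = 170/4 = 42.5.
Diameter = 2r = 2√(42.5) ≈ 13.038.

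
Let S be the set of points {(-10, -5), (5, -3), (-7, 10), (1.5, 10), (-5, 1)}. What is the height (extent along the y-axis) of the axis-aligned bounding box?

max y = 10, min y = -5, so height = 15.

15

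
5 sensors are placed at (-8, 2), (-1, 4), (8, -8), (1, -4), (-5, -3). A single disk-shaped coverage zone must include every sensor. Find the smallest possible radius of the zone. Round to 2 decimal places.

9.43

A smallest enclosing disk is always determined by at most three of the input points on its boundary.
The farthest pair is (-8, 2)–(8, -8) with squared distance 356. The circle on this segment as diameter has centre (0, -3) and r² = 356/4 = 89.
Check (-1, 4): distance² to centre = 50 ≤ 89, so it lies inside.
All remaining points lie in this disk, and no smaller disk contains both endpoints, so this is the minimum enclosing circle.
r = √89 ≈ 9.43.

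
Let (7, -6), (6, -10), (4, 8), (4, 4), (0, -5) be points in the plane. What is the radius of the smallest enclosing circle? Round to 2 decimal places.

9.06

The farthest pair is (6, -10)–(4, 8) with squared distance 328. The circle on this segment as diameter has centre (5, -1) and r² = 328/4 = 82.
Check (7, -6): distance² to centre = 29 ≤ 82, so it lies inside.
All remaining points lie in this disk, and no smaller disk contains both endpoints, so this is the minimum enclosing circle.
r = √82 ≈ 9.06.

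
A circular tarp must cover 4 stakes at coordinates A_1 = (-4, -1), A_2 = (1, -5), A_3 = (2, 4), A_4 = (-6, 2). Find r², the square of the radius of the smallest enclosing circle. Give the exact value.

27.88

A smallest enclosing disk is always determined by at most three of the input points on its boundary.
The minimum enclosing circle is determined by three boundary points: A_2, A_3, A_4.
Their circumcentre is (-1.2, -0.2) with r² = 27.88.
The farthest remaining point A_1 is at distance² 8.48 ≤ 27.88.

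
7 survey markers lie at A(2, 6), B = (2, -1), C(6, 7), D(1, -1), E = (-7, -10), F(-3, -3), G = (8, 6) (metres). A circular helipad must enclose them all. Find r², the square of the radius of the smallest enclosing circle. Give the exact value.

120.25

The farthest pair is E–G with squared distance 481. The circle on this segment as diameter has centre (0.5, -2) and r² = 481/4 = 120.25.
Check A: distance² to centre = 66.25 ≤ 120.25, so it lies inside.
All remaining points lie in this disk, and no smaller disk contains both endpoints, so this is the minimum enclosing circle.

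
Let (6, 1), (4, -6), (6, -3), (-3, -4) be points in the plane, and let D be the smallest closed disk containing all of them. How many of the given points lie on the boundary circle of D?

The farthest pair is (6, 1)–(-3, -4) with squared distance 106. The circle on this segment as diameter has centre (1.5, -1.5) and r² = 106/4 = 26.5.
Check (4, -6): distance² to centre = 26.5 ≤ 26.5, so it lies inside.
All remaining points lie in this disk, and no smaller disk contains both endpoints, so this is the minimum enclosing circle.
The points at distance exactly r from the centre are (6, 1), (4, -6), (-3, -4) — 3 points.

3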